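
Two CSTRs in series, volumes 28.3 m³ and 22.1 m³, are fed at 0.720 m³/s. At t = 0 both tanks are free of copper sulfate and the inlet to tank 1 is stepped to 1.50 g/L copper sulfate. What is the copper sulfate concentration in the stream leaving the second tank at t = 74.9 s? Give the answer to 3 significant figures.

0.948 g/L

Each tank obeys Vᵢ dCᵢ/dt = Q(Cᵢ₋₁ − Cᵢ), so τᵢ = Vᵢ/Q.
τ₁ = 28.3/0.720 = 39.306 s; τ₂ = 22.1/0.720 = 30.694 s.
Solving the cascade with C₁(0)=C₂(0)=0 gives C₂(t) = C_in[1 − (τ₁ e^(−t/τ₁) − τ₂ e^(−t/τ₂))/(τ₁ − τ₂)].
At t = 74.9: e^(−t/τ₁) = 0.14874, e^(−t/τ₂) = 0.087145.
C₂ = 1.50·[1 − (39.306·0.14874 − 30.694·0.087145)/(8.6111)] = 1.50·0.63172 = 0.94758 g/L.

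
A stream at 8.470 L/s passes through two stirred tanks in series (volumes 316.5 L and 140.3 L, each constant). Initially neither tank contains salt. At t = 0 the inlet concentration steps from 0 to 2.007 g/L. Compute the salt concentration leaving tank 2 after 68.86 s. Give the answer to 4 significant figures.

1.461 g/L

Time constants: τᵢ = Vᵢ/Q for each well-mixed tank.
τ₁ = 316.5/8.470 = 37.3672 s; τ₂ = 140.3/8.470 = 16.5643 s.
Solving the cascade with C₁(0)=C₂(0)=0 gives C₂(t) = C_in[1 − (τ₁ e^(−t/τ₁) − τ₂ e^(−t/τ₂))/(τ₁ − τ₂)].
At t = 68.86: e^(−t/τ₁) = 0.158374, e^(−t/τ₂) = 0.0156525.
C₂ = 2.007·[1 − (37.3672·0.158374 − 16.5643·0.0156525)/(20.8028)] = 2.007·0.727983 = 1.46106 g/L.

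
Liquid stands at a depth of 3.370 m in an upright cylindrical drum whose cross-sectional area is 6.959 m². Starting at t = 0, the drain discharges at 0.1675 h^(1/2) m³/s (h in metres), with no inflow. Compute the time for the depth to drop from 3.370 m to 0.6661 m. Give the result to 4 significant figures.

84.72 s

With no inflow, A dh/dt = −0.1675 √h.
This is separable: 2 d(√h)/dt = −0.1675/A, so √h = √h₀ − (0.1675/(2A)) t.
t = 2A(√h₀ − √h)/0.1675 = 2·6.959·(√3.370 − √0.6661)/0.1675
  = 13.9180 × (1.83576 − 0.816149) / 0.1675 = 84.7217 s.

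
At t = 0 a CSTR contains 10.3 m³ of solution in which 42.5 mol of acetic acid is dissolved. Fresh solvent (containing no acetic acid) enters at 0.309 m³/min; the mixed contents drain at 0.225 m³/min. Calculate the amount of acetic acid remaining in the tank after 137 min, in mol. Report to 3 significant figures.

5.70 mol

Let m(t) be the amount of acetic acid. Volume: V(t) = V₀ + (Q_in − Q_out) t = 10.3 + 0.084000 t; V(137) = 21.808 m³.
No acetic acid enters, so dm/dt = −Q_out · (m/V).
Separate: dm/m = −Q_out dt/V(t) ⇒ ln(m/m₀) = −(Q_out/(Q_in−Q_out)) ln(V/V₀).
m = m₀ (V₀/V)^(Q_out/(Q_in−Q_out)) = 42.5 × (10.3/21.808)^(2.6786) = 5.6986 mol.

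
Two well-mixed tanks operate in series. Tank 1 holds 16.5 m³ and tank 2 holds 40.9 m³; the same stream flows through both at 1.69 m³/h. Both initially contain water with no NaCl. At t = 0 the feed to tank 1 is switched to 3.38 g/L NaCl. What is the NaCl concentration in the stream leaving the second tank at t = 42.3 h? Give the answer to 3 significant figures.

2.42 g/L

Time constants: τᵢ = Vᵢ/Q for each well-mixed tank.
τ₁ = 16.5/1.69 = 9.7633 h; τ₂ = 40.9/1.69 = 24.201 h.
Solving the cascade with C₁(0)=C₂(0)=0 gives C₂(t) = C_in[1 − (τ₁ e^(−t/τ₁) − τ₂ e^(−t/τ₂))/(τ₁ − τ₂)].
At t = 42.3: e^(−t/τ₁) = 0.013134, e^(−t/τ₂) = 0.17415.
C₂ = 3.38·[1 − (9.7633·0.013134 − 24.201·0.17415)/(-14.438)] = 3.38·0.71697 = 2.4234 g/L.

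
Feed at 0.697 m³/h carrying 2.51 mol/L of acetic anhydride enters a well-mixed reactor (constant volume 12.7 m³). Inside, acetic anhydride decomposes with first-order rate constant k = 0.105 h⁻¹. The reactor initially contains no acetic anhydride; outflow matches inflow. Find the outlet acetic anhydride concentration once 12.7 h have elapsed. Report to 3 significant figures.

0.748 mol/L

Accumulation = in − out − consumed: V dC/dt = Q C_in − Q C − k V C.
dC/dt = (Q/V) C_in − (Q/V + k) C; effective rate a = Q/V + k = 0.054882 + 0.105 = 0.15988 h⁻¹.
C_ss = Q C_in/(Q + kV) = 0.86160 mol/L; C(t) = C_ss + (C₀ − C_ss) e^(−a t).
C(12.7) = 0.86160 + (-0.86160)·e^(−0.15988·12.7) = 0.86160 + (-0.86160)·0.13127 = 0.74849 mol/L.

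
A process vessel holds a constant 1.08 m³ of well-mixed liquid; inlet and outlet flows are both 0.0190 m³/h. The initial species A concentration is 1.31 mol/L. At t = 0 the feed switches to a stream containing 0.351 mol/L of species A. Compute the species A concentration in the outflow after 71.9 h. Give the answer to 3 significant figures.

Transient balance on the dissolved component: V dC/dt = Q(C_in − C).
So dC/dt = (C_in − C)/τ with τ = V/Q = 1.08/0.0190 = 56.842 h.
Integrating: C(t) = C_in + (C₀ − C_in) e^(−t/τ).
C(71.9) = 0.351 + (1.31 − 0.351)·e^(−71.9/56.842) = 0.351 + (0.95900)·0.28227 = 0.62169 mol/L.

0.622 mol/L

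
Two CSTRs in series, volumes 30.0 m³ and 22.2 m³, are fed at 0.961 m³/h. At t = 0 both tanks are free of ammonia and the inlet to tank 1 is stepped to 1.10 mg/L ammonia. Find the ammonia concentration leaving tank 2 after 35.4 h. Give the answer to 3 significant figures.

0.415 mg/L

Species balance on tank i: dCᵢ/dt = (Cᵢ₋₁ − Cᵢ)/τᵢ with τᵢ = Vᵢ/Q.
τ₁ = 30.0/0.961 = 31.217 h; τ₂ = 22.2/0.961 = 23.101 h.
Solving the cascade with C₁(0)=C₂(0)=0 gives C₂(t) = C_in[1 − (τ₁ e^(−t/τ₁) − τ₂ e^(−t/τ₂))/(τ₁ − τ₂)].
At t = 35.4: e^(−t/τ₁) = 0.32175, e^(−t/τ₂) = 0.21602.
C₂ = 1.10·[1 − (31.217·0.32175 − 23.101·0.21602)/(8.1165)] = 1.10·0.37731 = 0.41504 mg/L.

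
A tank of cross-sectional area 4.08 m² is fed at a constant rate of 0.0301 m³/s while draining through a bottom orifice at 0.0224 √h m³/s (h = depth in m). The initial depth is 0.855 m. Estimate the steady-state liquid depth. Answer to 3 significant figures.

A dh/dt = Q_in − 0.0224 √h. Steady state requires inflow = outflow:
Q_in = 0.0224 √h_ss ⇒ √h_ss = 0.0301/0.0224 = 1.3438.
h_ss = 1.3438² = 1.8057 m. (Since h₀ = 0.855 m < h_ss, the level will rise toward this value.)

1.81 m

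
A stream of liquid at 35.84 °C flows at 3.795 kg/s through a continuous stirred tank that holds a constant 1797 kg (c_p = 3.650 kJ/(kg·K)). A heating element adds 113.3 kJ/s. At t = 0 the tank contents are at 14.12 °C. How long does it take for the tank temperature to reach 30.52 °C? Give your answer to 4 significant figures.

M c_p dT/dt = ṁ c_p (T_in − T) + Q̇.
τ = M/ṁ = 473.518 s; T_ss = T_in + Q̇/(ṁ c_p) = 44.0195 °C.
T(t) = T_ss + (T₀ − T_ss) e^(−t/τ). Set T = 30.52:
e^(−t/τ) = (30.52 − 44.0195)/(14.12 − 44.0195) = 0.451495
t = −473.518 · ln(0.451495) = 376.537 s.

376.5 s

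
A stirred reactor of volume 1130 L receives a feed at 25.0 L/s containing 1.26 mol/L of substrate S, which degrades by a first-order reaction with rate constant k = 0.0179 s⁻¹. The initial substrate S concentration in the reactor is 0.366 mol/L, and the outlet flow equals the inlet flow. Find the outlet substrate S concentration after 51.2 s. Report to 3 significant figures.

0.654 mol/L

V dC/dt = Q(C_in − C) − k V C.
dC/dt = (Q/V) C_in − (Q/V + k) C; effective rate a = Q/V + k = 0.022124 + 0.0179 = 0.040024 s⁻¹.
C_ss = Q C_in/(Q + kV) = 0.69649 mol/L; C(t) = C_ss + (C₀ − C_ss) e^(−a t).
C(51.2) = 0.69649 + (-0.33049)·e^(−0.040024·51.2) = 0.69649 + (-0.33049)·0.12883 = 0.65391 mol/L.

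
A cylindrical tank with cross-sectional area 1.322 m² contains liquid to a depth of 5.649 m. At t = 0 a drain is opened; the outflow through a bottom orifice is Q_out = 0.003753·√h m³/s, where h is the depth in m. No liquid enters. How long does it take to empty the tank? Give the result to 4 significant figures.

Volume balance on the tank: A dh/dt = −0.003753 √h.
Separate and integrate: 2(√h − √h₀) = −(0.003753/A) t.
Tank is empty when √h = 0: t_empty = 2A√h₀/0.003753.
t_empty = 2·1.322·√5.649/0.003753 = 2.64400·2.37676/0.003753 = 1674.44 s.

1674 s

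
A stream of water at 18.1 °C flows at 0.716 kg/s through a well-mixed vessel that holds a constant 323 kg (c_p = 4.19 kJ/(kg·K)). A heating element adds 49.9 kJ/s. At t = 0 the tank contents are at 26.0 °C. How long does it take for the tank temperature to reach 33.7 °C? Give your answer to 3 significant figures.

963 s

First-law balance (no shaft work): M c_p dT/dt = ṁ c_p (T_in − T) + 49.9.
τ = M/ṁ = 451.12 s; T_ss = T_in + Q̇/(ṁ c_p) = 34.733 °C.
T(t) = T_ss + (T₀ − T_ss) e^(−t/τ). Set T = 33.7:
e^(−t/τ) = (33.7 − 34.733)/(26.0 − 34.733) = 0.11830
t = −451.12 · ln(0.11830) = 962.93 s.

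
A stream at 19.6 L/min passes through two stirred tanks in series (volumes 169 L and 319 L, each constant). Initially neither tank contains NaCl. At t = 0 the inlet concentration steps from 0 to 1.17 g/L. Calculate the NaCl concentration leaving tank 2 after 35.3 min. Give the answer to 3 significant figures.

0.908 g/L

Time constants: τᵢ = Vᵢ/Q for each well-mixed tank.
τ₁ = 169/19.6 = 8.6224 min; τ₂ = 319/19.6 = 16.276 min.
Tank 1: C₁ = C_in(1 − e^(−t/τ₁)). Tank 2 (τ₁ ≠ τ₂): C₂ = C_in[1 − (τ₁ e^(−t/τ₁) − τ₂ e^(−t/τ₂))/(τ₁ − τ₂)].
At t = 35.3: e^(−t/τ₁) = 0.016673, e^(−t/τ₂) = 0.11430.
C₂ = 1.17·[1 − (8.6224·0.016673 − 16.276·0.11430)/(-7.6531)] = 1.17·0.77570 = 0.90757 g/L.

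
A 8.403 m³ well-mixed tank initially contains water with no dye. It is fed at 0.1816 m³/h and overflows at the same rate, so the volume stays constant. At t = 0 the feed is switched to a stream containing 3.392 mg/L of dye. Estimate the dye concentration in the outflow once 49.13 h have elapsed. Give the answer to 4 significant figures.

2.219 mg/L

Mass balance on the solute (V constant): V dC/dt = Q(C_in − C).
Rewrite as dC/dt + C/τ = C_in/τ, τ = V/Q = 46.2720 h.
Integrating: C(t) = C_in + (C₀ − C_in) e^(−t/τ).
C(49.13) = 3.392 + (0 − 3.392)·e^(−49.13/46.2720) = 3.392 + (-3.39200)·0.345845 = 2.21889 mg/L.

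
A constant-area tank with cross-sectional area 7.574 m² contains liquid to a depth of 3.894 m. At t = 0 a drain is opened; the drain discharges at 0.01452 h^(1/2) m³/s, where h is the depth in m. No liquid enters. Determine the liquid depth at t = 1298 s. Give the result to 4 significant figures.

0.5316 m

A dh/dt = −Q_out = −0.01452 √h.
∫ h^(−1/2) dh = −(0.01452/A) ∫ dt, giving 2√h = 2√h₀ − (0.01452/A) t.
√h = √3.894 − 0.01452·1298/(2·7.574) = 1.97332 − 1.24419 = 0.729134.
h = 0.729134² = 0.531636 m.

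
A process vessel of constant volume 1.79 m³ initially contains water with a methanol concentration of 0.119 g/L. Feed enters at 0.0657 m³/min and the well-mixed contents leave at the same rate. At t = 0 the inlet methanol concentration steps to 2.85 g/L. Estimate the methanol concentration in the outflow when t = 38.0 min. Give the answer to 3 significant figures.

2.17 g/L

Species balance on the tank: V dC/dt = Q(C_in − C).
Time constant τ = V/Q = 1.79/0.0657 = 27.245 min.
This is linear first-order; C(t) = C_in + (C₀ − C_in) e^(−t/τ).
C(38.0) = 2.85 + (0.119 − 2.85)·e^(−38.0/27.245) = 2.85 + (-2.7310)·0.24790 = 2.1730 g/L.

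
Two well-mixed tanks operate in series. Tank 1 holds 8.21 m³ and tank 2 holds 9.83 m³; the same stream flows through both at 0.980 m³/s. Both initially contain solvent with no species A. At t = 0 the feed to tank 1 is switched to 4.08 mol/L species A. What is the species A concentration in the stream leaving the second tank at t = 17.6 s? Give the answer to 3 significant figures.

2.33 mol/L

Species balance on tank i: dCᵢ/dt = (Cᵢ₋₁ − Cᵢ)/τᵢ with τᵢ = Vᵢ/Q.
τ₁ = 8.21/0.980 = 8.3776 s; τ₂ = 9.83/0.980 = 10.031 s.
Solving the cascade with C₁(0)=C₂(0)=0 gives C₂(t) = C_in[1 − (τ₁ e^(−t/τ₁) − τ₂ e^(−t/τ₂))/(τ₁ − τ₂)].
At t = 17.6: e^(−t/τ₁) = 0.12235, e^(−t/τ₂) = 0.17297.
C₂ = 4.08·[1 − (8.3776·0.12235 − 10.031·0.17297)/(-1.6531)] = 4.08·0.57049 = 2.3276 mol/L.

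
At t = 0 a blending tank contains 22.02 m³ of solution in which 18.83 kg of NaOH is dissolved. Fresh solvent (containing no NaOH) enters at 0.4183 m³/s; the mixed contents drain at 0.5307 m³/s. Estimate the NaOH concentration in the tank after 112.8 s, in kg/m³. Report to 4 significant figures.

0.03516 kg/m³

Total volume: dV/dt = Q_in − Q_out = -0.112400 m³/s, so V(t) = 22.02 − 0.112400 t and V(112.8) = 9.34128 m³.
No NaOH enters, so dm/dt = −Q_out · (m/V).
dm/m = −Q_out dt/(V₀ − 0.112400 t); integrating gives ln(m/m₀) = −(Q_out/(Q_in−Q_out)) ln(V/V₀).
m = m₀ (V₀/V)^(Q_out/(Q_in−Q_out)) = 18.83 × (22.02/9.34128)^(-4.72153) = 0.328474 kg.
C = m/V = 0.328474/9.34128 = 0.0351637 kg/m³.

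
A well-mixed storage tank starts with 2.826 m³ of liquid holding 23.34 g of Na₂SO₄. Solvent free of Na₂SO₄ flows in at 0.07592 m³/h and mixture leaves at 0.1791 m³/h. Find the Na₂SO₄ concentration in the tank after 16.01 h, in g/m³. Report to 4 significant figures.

Total volume: dV/dt = Q_in − Q_out = -0.103180 m³/h, so V(t) = 2.826 − 0.103180 t and V(16.01) = 1.17409 m³.
No Na₂SO₄ enters, so dm/dt = −Q_out · (m/V).
dm/m = −Q_out dt/(V₀ − 0.103180 t); integrating gives ln(m/m₀) = −(Q_out/(Q_in−Q_out)) ln(V/V₀).
m = m₀ (V₀/V)^(Q_out/(Q_in−Q_out)) = 23.34 × (2.826/1.17409)^(-1.73580) = 5.08092 g.
C = m/V = 5.08092/1.17409 = 4.32754 g/m³.

4.328 g/m³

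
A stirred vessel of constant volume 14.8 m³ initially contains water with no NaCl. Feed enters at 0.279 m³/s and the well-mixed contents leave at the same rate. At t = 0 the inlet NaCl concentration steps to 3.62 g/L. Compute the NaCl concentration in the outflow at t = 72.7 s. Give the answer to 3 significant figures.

Species balance on the tank: V dC/dt = Q(C_in − C).
Time constant τ = V/Q = 14.8/0.279 = 53.047 s.
This is linear first-order; C(t) = C_in + (C₀ − C_in) e^(−t/τ).
C(72.7) = 3.62 + (0 − 3.62)·e^(−72.7/53.047) = 3.62 + (-3.6200)·0.25398 = 2.7006 g/L.

2.70 g/L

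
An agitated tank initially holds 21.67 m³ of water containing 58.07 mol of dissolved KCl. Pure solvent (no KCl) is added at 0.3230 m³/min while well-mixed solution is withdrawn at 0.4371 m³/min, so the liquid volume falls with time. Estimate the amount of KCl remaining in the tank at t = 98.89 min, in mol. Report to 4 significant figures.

Let m(t) be the amount of KCl. Volume: V(t) = V₀ + (Q_in − Q_out) t = 21.67 − 0.114100 t; V(98.89) = 10.3867 m³.
Species balance (pure solvent in): dm/dt = −Q_out · m/V(t).
dm/m = −Q_out dt/(V₀ − 0.114100 t); integrating gives ln(m/m₀) = −(Q_out/(Q_in−Q_out)) ln(V/V₀).
m = m₀ (V₀/V)^(Q_out/(Q_in−Q_out)) = 58.07 × (21.67/10.3867)^(-3.83085) = 3.47090 mol.

3.471 mol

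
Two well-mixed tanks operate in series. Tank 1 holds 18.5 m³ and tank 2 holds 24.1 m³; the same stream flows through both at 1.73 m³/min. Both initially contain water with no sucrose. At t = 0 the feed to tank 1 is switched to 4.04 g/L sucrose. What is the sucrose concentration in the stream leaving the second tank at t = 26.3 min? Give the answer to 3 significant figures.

2.55 g/L

Species balance on tank i: dCᵢ/dt = (Cᵢ₋₁ − Cᵢ)/τᵢ with τᵢ = Vᵢ/Q.
τ₁ = 18.5/1.73 = 10.694 min; τ₂ = 24.1/1.73 = 13.931 min.
Solving the cascade with C₁(0)=C₂(0)=0 gives C₂(t) = C_in[1 − (τ₁ e^(−t/τ₁) − τ₂ e^(−t/τ₂))/(τ₁ − τ₂)].
At t = 26.3: e^(−t/τ₁) = 0.085486, e^(−t/τ₂) = 0.15139.
C₂ = 4.04·[1 − (10.694·0.085486 − 13.931·0.15139)/(-3.2370)] = 4.04·0.63091 = 2.5489 g/L.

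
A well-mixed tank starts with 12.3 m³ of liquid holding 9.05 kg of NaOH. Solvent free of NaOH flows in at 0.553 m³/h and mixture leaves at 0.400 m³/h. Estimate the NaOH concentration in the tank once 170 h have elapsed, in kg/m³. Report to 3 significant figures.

Total volume: dV/dt = Q_in − Q_out = 0.15300 m³/h, so V(t) = 12.3 + 0.15300 t and V(170) = 38.310 m³.
No NaOH enters, so dm/dt = −Q_out · (m/V).
dm/m = −Q_out dt/(V₀ + 0.15300 t); integrating gives ln(m/m₀) = −(Q_out/(Q_in−Q_out)) ln(V/V₀).
m = m₀ (V₀/V)^(Q_out/(Q_in−Q_out)) = 9.05 × (12.3/38.310)^(2.6144) = 0.46419 kg.
C = m/V = 0.46419/38.310 = 0.012117 kg/m³.

0.0121 kg/m³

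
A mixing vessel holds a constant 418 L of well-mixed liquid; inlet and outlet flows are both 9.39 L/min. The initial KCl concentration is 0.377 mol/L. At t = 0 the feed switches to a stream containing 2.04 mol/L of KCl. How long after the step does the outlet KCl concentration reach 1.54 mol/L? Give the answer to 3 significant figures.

53.5 min

Transient balance on the dissolved component: V dC/dt = Q(C_in − C), so τ = V/Q = 44.515 min.
C(t) = C_in + (C₀ − C_in) e^(−t/τ). Set C = 1.54 and solve for t:
e^(−t/τ) = (C − C_in)/(C₀ − C_in) = (1.54 − 2.04)/(0.377 − 2.04) = 0.30066
t = −τ ln(…) = 44.515 × 1.2018 = 53.497 min.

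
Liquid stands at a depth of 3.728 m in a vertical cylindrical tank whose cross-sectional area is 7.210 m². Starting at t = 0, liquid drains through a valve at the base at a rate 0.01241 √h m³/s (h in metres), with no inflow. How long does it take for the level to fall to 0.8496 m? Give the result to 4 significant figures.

1172 s

Volume balance on the tank: A dh/dt = −0.01241 √h.
∫ h^(−1/2) dh = −(0.01241/A) ∫ dt, giving 2√h = 2√h₀ − (0.01241/A) t.
t = 2A(√h₀ − √h)/0.01241 = 2·7.210·(√3.728 − √0.8496)/0.01241
  = 14.4200 × (1.93080 − 0.921737) / 0.01241 = 1172.50 s.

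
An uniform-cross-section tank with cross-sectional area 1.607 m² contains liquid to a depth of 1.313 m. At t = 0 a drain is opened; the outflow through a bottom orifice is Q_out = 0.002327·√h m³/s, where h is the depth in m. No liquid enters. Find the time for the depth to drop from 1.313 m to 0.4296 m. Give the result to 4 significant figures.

677.4 s

With no inflow, A dh/dt = −0.002327 √h.
Separate and integrate: 2(√h − √h₀) = −(0.002327/A) t.
t = 2A(√h₀ − √h)/0.002327 = 2·1.607·(√1.313 − √0.4296)/0.002327
  = 3.21400 × (1.14586 − 0.655439) / 0.002327 = 677.362 s.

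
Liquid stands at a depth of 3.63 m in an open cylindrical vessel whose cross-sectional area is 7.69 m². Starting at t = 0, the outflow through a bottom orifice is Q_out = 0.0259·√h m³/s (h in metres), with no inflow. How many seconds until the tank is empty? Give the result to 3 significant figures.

Unsteady balance on liquid volume: A dh/dt = −0.0259 √h.
Separate and integrate: 2(√h − √h₀) = −(0.0259/A) t.
Tank is empty when √h = 0: t_empty = 2A√h₀/0.0259.
t_empty = 2·7.69·√3.63/0.0259 = 15.380·1.9053/0.0259 = 1131.4 s.

1130 s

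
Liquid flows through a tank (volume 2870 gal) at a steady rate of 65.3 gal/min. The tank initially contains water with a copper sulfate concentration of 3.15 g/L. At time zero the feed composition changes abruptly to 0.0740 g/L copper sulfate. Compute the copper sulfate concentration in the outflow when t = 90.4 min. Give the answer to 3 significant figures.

0.467 g/L

Unsteady species balance (constant V, well mixed): V dC/dt = Q(C_in − C).
So dC/dt = (C_in − C)/τ with τ = V/Q = 2870/65.3 = 43.951 min.
Integrating: C(t) = C_in + (C₀ − C_in) e^(−t/τ).
C(90.4) = 0.0740 + (3.15 − 0.0740)·e^(−90.4/43.951) = 0.0740 + (3.0760)·0.12786 = 0.46729 g/L.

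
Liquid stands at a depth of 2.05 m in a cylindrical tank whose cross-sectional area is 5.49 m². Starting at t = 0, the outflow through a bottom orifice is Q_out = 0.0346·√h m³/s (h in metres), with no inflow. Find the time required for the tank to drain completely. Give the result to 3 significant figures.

With no inflow, A dh/dt = −0.0346 √h.
∫ h^(−1/2) dh = −(0.0346/A) ∫ dt, giving 2√h = 2√h₀ − (0.0346/A) t.
Set h = 0: 2√h₀ = (0.0346/A) t_empty ⇒ t_empty = 2A√h₀/0.0346.
t_empty = 2·5.49·√2.05/0.0346 = 10.980·1.4318/0.0346 = 454.36 s.

454 s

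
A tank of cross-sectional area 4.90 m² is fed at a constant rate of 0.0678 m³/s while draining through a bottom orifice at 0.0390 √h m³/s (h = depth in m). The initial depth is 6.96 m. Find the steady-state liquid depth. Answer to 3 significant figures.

3.02 m

A dh/dt = Q_in − 0.0390 √h. Steady state requires inflow = outflow:
Q_in = 0.0390 √h_ss ⇒ √h_ss = 0.0678/0.0390 = 1.7385.
h_ss = 1.7385² = 3.0222 m. (Since h₀ = 6.96 m > h_ss, the level will fall toward this value.)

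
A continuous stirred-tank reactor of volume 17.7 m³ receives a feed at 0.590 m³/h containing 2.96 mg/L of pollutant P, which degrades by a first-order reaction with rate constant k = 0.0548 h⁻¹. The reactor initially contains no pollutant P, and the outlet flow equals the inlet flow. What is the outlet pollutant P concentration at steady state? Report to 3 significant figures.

1.12 mg/L

V dC/dt = Q(C_in − C) − k V C.
At steady state: 0 = Q C_in − (Q + kV) C_ss, so C_ss = Q C_in/(Q + kV).
C_ss = 0.590·2.96/(0.590 + 0.0548·17.7) = 1.7464/1.5600 = 1.1195 mg/L.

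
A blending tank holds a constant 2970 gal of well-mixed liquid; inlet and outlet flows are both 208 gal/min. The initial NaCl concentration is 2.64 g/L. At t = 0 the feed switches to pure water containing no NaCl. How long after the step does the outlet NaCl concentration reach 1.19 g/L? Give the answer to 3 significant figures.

11.4 min

Unsteady species balance (constant V, well mixed): V dC/dt = Q(C_in − C), so τ = V/Q = 14.279 min.
C(t) = C_in + (C₀ − C_in) e^(−t/τ). Set C = 1.19 and solve for t:
e^(−t/τ) = (C − C_in)/(C₀ − C_in) = (1.19 − 0)/(2.64 − 0) = 0.45076
t = −τ ln(…) = 14.279 × 0.79683 = 11.378 min.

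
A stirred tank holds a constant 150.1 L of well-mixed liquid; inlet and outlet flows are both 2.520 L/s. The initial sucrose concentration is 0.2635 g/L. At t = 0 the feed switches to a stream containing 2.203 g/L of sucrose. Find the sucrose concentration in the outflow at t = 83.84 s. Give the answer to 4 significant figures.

Mass balance on the solute (V constant): V dC/dt = Q(C_in − C).
Rewrite as dC/dt + C/τ = C_in/τ, τ = V/Q = 59.5635 s.
This is linear first-order; C(t) = C_in + (C₀ − C_in) e^(−t/τ).
C(83.84) = 2.203 + (0.2635 − 2.203)·e^(−83.84/59.5635) = 2.203 + (-1.93950)·0.244736 = 1.72833 g/L.

1.728 g/L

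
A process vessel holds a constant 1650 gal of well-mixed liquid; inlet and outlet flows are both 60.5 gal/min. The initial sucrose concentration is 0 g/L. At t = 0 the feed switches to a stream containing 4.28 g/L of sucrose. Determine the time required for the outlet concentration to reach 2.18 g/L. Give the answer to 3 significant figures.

19.4 min

Accumulation = in − out for the solute gives V dC/dt = Q(C_in − C), so τ = V/Q = 27.273 min.
C(t) = C_in + (C₀ − C_in) e^(−t/τ). Set C = 2.18 and solve for t:
e^(−t/τ) = (C − C_in)/(C₀ − C_in) = (2.18 − 4.28)/(0 − 4.28) = 0.49065
t = −τ ln(…) = 27.273 × 0.71202 = 19.419 min.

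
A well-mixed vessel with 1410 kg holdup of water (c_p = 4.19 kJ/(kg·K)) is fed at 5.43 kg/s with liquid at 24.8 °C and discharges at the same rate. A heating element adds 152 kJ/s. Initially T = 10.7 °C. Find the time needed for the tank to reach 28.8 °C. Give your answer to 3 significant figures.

532 s

Heat balance on the well-mixed liquid: M c_p dT/dt = ṁ c_p (T_in − T) + 152.
τ = M/ṁ = 259.67 s; T_ss = T_in + Q̇/(ṁ c_p) = 31.481 °C.
T(t) = T_ss + (T₀ − T_ss) e^(−t/τ). Set T = 28.8:
e^(−t/τ) = (28.8 − 31.481)/(10.7 − 31.481) = 0.12900
t = −259.67 · ln(0.12900) = 531.78 s.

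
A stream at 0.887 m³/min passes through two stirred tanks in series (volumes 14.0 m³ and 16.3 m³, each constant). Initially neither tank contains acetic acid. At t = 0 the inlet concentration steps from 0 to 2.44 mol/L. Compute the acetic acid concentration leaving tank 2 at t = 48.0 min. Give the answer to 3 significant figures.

Each tank obeys Vᵢ dCᵢ/dt = Q(Cᵢ₋₁ − Cᵢ), so τᵢ = Vᵢ/Q.
τ₁ = 14.0/0.887 = 15.784 min; τ₂ = 16.3/0.887 = 18.377 min.
Tank 1: C₁ = C_in(1 − e^(−t/τ₁)). Tank 2 (τ₁ ≠ τ₂): C₂ = C_in[1 − (τ₁ e^(−t/τ₁) − τ₂ e^(−t/τ₂))/(τ₁ − τ₂)].
At t = 48.0: e^(−t/τ₁) = 0.047780, e^(−t/τ₂) = 0.073386.
C₂ = 2.44·[1 − (15.784·0.047780 − 18.377·0.073386)/(-2.5930)] = 2.44·0.77075 = 1.8806 mol/L.

1.88 mol/L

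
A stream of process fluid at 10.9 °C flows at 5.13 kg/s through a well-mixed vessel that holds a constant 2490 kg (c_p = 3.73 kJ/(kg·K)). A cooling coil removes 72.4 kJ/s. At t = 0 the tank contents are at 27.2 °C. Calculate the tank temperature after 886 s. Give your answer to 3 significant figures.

Unsteady energy balance on the tank contents: M c_p dT/dt = ṁ c_p (T_in − T) − 72.4.
Rearrange: dT/dt = (T_ss − T)/τ with τ = M/ṁ = 485.38 s and T_ss = T_in − Q̇/(ṁ c_p) = 7.1163 °C.
Integrating: T(t) = T_ss + (T₀ − T_ss) e^(−t/τ).
T(886) = 7.1163 + (20.084)·e^(−886/485.38) = 7.1163 + (20.084)·0.16116 = 10.353 °C.

10.4 °C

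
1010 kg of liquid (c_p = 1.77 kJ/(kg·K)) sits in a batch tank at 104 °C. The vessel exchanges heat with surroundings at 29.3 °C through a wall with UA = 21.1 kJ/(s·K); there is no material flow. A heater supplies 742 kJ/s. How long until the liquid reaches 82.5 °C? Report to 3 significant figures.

66.5 s

M c_p dT/dt = −UA(T − T_amb) + Q̇.
τ = M c_p/UA = 84.725 s; T_ss = T_amb + Q̇/UA = 29.3 + 742/21.1 = 64.466 °C.
T(t) = T_ss + (T₀ − T_ss)e^(−t/τ); set T = 82.5:
t = −τ ln[(T − T_ss)/(T₀ − T_ss)] = −84.725 · ln(0.45617) = 66.501 s.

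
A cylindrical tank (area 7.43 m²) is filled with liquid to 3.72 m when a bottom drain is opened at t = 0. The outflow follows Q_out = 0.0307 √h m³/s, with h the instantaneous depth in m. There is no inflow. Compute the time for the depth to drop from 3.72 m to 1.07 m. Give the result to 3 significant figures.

Mass balance (ρ constant): A dh/dt = −0.0307 √h.
This is separable: 2 d(√h)/dt = −0.0307/A, so √h = √h₀ − (0.0307/(2A)) t.
t = 2A(√h₀ − √h)/0.0307 = 2·7.43·(√3.72 − √1.07)/0.0307
  = 14.860 × (1.9287 − 1.0344) / 0.0307 = 432.89 s.

433 s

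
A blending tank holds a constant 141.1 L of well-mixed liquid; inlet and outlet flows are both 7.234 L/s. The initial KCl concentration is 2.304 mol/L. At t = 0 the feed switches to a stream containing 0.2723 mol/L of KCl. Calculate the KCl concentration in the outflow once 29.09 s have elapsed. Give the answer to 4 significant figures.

0.7295 mol/L

Species balance on the tank: V dC/dt = Q(C_in − C).
Time constant τ = V/Q = 141.1/7.234 = 19.5051 s.
C approaches C_in exponentially: C(t) = C_in + (C₀ − C_in) e^(−t/τ).
C(29.09) = 0.2723 + (2.304 − 0.2723)·e^(−29.09/19.5051) = 0.2723 + (2.03170)·0.225057 = 0.729547 mol/L.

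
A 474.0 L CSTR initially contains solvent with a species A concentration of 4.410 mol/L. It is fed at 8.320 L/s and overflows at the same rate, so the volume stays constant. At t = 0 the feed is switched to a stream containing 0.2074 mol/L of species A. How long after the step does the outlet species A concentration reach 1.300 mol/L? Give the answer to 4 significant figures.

Species balance: V dC/dt = Q(C_in − C) ⇒ τ = V/Q = 56.9712 s.
C(t) = C_in + (C₀ − C_in) e^(−t/τ). Set C = 1.300 and solve for t:
e^(−t/τ) = (C − C_in)/(C₀ − C_in) = (1.300 − 0.2074)/(4.410 − 0.2074) = 0.259982
t = −τ ln(…) = 56.9712 × 1.34714 = 76.7483 s.

76.75 s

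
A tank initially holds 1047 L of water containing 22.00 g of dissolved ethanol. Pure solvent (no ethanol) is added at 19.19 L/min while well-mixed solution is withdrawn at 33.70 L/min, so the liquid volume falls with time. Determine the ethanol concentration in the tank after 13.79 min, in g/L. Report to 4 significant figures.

Let m(t) be the amount of ethanol. Volume: V(t) = V₀ + (Q_in − Q_out) t = 1047 − 14.5100 t; V(13.79) = 846.907 L.
No ethanol enters, so dm/dt = −Q_out · (m/V).
Separate: dm/m = −Q_out dt/V(t) ⇒ ln(m/m₀) = −(Q_out/(Q_in−Q_out)) ln(V/V₀).
m = m₀ (V₀/V)^(Q_out/(Q_in−Q_out)) = 22.00 × (1047/846.907)^(-2.32254) = 13.4429 g.
C = m/V = 13.4429/846.907 = 0.0158729 g/L.

0.01587 g/L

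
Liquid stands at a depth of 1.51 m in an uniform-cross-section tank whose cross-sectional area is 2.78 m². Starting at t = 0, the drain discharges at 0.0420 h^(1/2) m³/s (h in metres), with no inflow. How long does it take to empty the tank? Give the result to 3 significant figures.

163 s

With no inflow, A dh/dt = −0.0420 √h.
∫ h^(−1/2) dh = −(0.0420/A) ∫ dt, giving 2√h = 2√h₀ − (0.0420/A) t.
Set h = 0: 2√h₀ = (0.0420/A) t_empty ⇒ t_empty = 2A√h₀/0.0420.
t_empty = 2·2.78·√1.51/0.0420 = 5.5600·1.2288/0.0420 = 162.67 s.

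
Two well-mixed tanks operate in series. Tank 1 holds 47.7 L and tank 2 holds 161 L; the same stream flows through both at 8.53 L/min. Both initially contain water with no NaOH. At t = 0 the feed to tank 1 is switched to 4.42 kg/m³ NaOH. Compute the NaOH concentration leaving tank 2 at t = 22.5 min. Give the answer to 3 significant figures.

2.55 kg/m³

Each tank obeys Vᵢ dCᵢ/dt = Q(Cᵢ₋₁ − Cᵢ), so τᵢ = Vᵢ/Q.
τ₁ = 47.7/8.53 = 5.5920 min; τ₂ = 161/8.53 = 18.875 min.
Tank 1: C₁ = C_in(1 − e^(−t/τ₁)). Tank 2 (τ₁ ≠ τ₂): C₂ = C_in[1 − (τ₁ e^(−t/τ₁) − τ₂ e^(−t/τ₂))/(τ₁ − τ₂)].
At t = 22.5: e^(−t/τ₁) = 0.017889, e^(−t/τ₂) = 0.30359.
C₂ = 4.42·[1 − (5.5920·0.017889 − 18.875·0.30359)/(-13.283)] = 4.42·0.57613 = 2.5465 kg/m³.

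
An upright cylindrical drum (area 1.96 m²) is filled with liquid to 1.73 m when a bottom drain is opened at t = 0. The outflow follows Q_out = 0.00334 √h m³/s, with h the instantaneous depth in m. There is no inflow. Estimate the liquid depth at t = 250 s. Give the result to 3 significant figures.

1.22 m

Mass balance (ρ constant): A dh/dt = −0.00334 √h.
∫ h^(−1/2) dh = −(0.00334/A) ∫ dt, giving 2√h = 2√h₀ − (0.00334/A) t.
√h = √1.73 − 0.00334·250/(2·1.96) = 1.3153 − 0.21301 = 1.1023.
h = 1.1023² = 1.2150 m.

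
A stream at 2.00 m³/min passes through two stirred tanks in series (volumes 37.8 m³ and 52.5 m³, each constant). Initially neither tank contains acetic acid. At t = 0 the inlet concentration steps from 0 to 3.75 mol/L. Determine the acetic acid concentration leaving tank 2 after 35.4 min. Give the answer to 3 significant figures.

Species balance on tank i: dCᵢ/dt = (Cᵢ₋₁ − Cᵢ)/τᵢ with τᵢ = Vᵢ/Q.
τ₁ = 37.8/2.00 = 18.900 min; τ₂ = 52.5/2.00 = 26.250 min.
Tank 1: C₁ = C_in(1 − e^(−t/τ₁)). Tank 2 (τ₁ ≠ τ₂): C₂ = C_in[1 − (τ₁ e^(−t/τ₁) − τ₂ e^(−t/τ₂))/(τ₁ − τ₂)].
At t = 35.4: e^(−t/τ₁) = 0.15366, e^(−t/τ₂) = 0.25961.
C₂ = 3.75·[1 − (18.900·0.15366 − 26.250·0.25961)/(-7.3500)] = 3.75·0.46794 = 1.7548 mol/L.

1.75 mol/L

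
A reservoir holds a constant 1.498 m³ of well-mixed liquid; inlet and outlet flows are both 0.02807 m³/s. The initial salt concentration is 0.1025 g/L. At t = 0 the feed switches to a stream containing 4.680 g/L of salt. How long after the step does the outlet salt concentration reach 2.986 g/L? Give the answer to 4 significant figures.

Species balance: V dC/dt = Q(C_in − C) ⇒ τ = V/Q = 53.3666 s.
C(t) = C_in + (C₀ − C_in) e^(−t/τ). Set C = 2.986 and solve for t:
e^(−t/τ) = (C − C_in)/(C₀ − C_in) = (2.986 − 4.680)/(0.1025 − 4.680) = 0.370071
t = −τ ln(…) = 53.3666 × 0.994060 = 53.0496 s.

53.05 s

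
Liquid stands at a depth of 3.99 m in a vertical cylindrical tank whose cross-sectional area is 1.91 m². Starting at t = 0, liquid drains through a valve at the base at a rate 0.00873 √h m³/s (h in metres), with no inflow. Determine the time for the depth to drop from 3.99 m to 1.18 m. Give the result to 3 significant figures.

A dh/dt = −Q_out = −0.00873 √h.
Separate and integrate: 2(√h − √h₀) = −(0.00873/A) t.
t = 2A(√h₀ − √h)/0.00873 = 2·1.91·(√3.99 − √1.18)/0.00873
  = 3.8200 × (1.9975 − 1.0863) / 0.00873 = 398.72 s.

399 s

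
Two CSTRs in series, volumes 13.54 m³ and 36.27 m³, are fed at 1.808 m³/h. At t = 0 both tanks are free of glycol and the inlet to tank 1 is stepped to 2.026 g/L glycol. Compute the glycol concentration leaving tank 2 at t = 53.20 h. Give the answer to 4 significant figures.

1.799 g/L

Time constants: τᵢ = Vᵢ/Q for each well-mixed tank.
τ₁ = 13.54/1.808 = 7.48894 h; τ₂ = 36.27/1.808 = 20.0608 h.
Solving the cascade with C₁(0)=C₂(0)=0 gives C₂(t) = C_in[1 − (τ₁ e^(−t/τ₁) − τ₂ e^(−t/τ₂))/(τ₁ − τ₂)].
At t = 53.20: e^(−t/τ₁) = 0.000821966, e^(−t/τ₂) = 0.0705148.
C₂ = 2.026·[1 − (7.48894·0.000821966 − 20.0608·0.0705148)/(-12.5719)] = 2.026·0.887970 = 1.79903 g/L.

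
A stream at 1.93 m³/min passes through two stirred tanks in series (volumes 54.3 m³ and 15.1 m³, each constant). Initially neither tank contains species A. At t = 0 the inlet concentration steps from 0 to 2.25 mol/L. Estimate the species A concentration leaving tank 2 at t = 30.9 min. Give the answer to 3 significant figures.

Each tank obeys Vᵢ dCᵢ/dt = Q(Cᵢ₋₁ − Cᵢ), so τᵢ = Vᵢ/Q.
τ₁ = 54.3/1.93 = 28.135 min; τ₂ = 15.1/1.93 = 7.8238 min.
Tank 1: C₁ = C_in(1 − e^(−t/τ₁)). Tank 2 (τ₁ ≠ τ₂): C₂ = C_in[1 − (τ₁ e^(−t/τ₁) − τ₂ e^(−t/τ₂))/(τ₁ − τ₂)].
At t = 30.9: e^(−t/τ₁) = 0.33344, e^(−t/τ₂) = 0.019265.
C₂ = 2.25·[1 − (28.135·0.33344 − 7.8238·0.019265)/(20.311)] = 2.25·0.54554 = 1.2275 mol/L.

1.23 mol/L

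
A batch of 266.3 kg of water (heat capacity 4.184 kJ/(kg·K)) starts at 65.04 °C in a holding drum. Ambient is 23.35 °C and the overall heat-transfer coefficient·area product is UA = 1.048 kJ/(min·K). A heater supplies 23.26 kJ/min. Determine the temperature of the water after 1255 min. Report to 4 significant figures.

Energy balance: M c_p dT/dt = −UA(T − T_amb) + Q̇.
dT/dt = (T_ss − T)/τ with T_ss = T_amb + Q̇/UA = 23.35 + 23.26/1.048 = 45.5447 °C, τ = M c_p/UA = 266.3·4.184/1.048 = 1063.17 min.
Solution: T(t) = T_ss + (T₀ − T_ss) e^(−t/τ).
T(1255) = 45.5447 + (19.4953)·0.307145 = 51.5326 °C.

51.53 °C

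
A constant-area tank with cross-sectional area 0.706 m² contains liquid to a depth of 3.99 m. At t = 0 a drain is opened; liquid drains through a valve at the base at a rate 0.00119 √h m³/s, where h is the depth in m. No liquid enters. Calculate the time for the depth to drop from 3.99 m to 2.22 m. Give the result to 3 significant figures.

602 s

A dh/dt = −Q_out = −0.00119 √h.
This is separable: 2 d(√h)/dt = −0.00119/A, so √h = √h₀ − (0.00119/(2A)) t.
t = 2A(√h₀ − √h)/0.00119 = 2·0.706·(√3.99 − √2.22)/0.00119
  = 1.4120 × (1.9975 − 1.4900) / 0.00119 = 602.21 s.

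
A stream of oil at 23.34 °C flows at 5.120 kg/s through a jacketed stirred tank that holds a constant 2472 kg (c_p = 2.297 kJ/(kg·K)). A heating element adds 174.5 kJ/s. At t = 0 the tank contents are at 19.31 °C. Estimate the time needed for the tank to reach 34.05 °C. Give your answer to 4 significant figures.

733.8 s

M c_p dT/dt = ṁ c_p (T_in − T) + Q̇.
τ = M/ṁ = 482.812 s; T_ss = T_in + Q̇/(ṁ c_p) = 38.1776 °C.
T(t) = T_ss + (T₀ − T_ss) e^(−t/τ). Set T = 34.05:
e^(−t/τ) = (34.05 − 38.1776)/(19.31 − 38.1776) = 0.218768
t = −482.812 · ln(0.218768) = 733.752 s.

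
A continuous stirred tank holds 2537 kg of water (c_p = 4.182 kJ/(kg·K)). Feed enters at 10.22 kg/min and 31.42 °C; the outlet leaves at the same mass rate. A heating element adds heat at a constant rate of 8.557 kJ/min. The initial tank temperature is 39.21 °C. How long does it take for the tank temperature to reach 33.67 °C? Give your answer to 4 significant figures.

Energy balance: M c_p dT/dt = ṁ c_p (T_in − T) + 8.557.
τ = M/ṁ = 248.239 min; T_ss = T_in + Q̇/(ṁ c_p) = 31.6202 °C.
T(t) = T_ss + (T₀ − T_ss) e^(−t/τ). Set T = 33.67:
e^(−t/τ) = (33.67 − 31.6202)/(39.21 − 31.6202) = 0.270072
t = −248.239 · ln(0.270072) = 324.961 min.

325.0 min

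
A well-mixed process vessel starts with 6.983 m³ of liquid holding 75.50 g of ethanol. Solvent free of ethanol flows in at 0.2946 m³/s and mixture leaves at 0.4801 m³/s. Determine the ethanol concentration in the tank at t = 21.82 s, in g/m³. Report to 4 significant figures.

Let m(t) be the amount of ethanol. Volume: V(t) = V₀ + (Q_in − Q_out) t = 6.983 − 0.185500 t; V(21.82) = 2.93539 m³.
Species balance (pure solvent in): dm/dt = −Q_out · m/V(t).
Separate: dm/m = −Q_out dt/V(t) ⇒ ln(m/m₀) = −(Q_out/(Q_in−Q_out)) ln(V/V₀).
m = m₀ (V₀/V)^(Q_out/(Q_in−Q_out)) = 75.50 × (6.983/2.93539)^(-2.58814) = 8.01369 g.
C = m/V = 8.01369/2.93539 = 2.73003 g/m³.

2.730 g/m³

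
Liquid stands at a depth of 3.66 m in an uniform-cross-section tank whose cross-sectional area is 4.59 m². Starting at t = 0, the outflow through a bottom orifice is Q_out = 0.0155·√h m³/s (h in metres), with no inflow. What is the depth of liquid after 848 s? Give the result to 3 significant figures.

0.232 m

Accumulation of liquid (constant cross-section A): A dh/dt = −0.0155 √h.
This is separable: 2 d(√h)/dt = −0.0155/A, so √h = √h₀ − (0.0155/(2A)) t.
√h = √3.66 − 0.0155·848/(2·4.59) = 1.9131 − 1.4318 = 0.48130.
h = 0.48130² = 0.23165 m.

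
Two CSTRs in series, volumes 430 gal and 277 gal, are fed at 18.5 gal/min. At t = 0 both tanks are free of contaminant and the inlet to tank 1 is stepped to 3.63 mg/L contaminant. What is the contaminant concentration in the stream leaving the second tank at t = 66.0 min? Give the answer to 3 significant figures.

3.11 mg/L

Species balance on tank i: dCᵢ/dt = (Cᵢ₋₁ − Cᵢ)/τᵢ with τᵢ = Vᵢ/Q.
τ₁ = 430/18.5 = 23.243 min; τ₂ = 277/18.5 = 14.973 min.
Tank 1: C₁ = C_in(1 − e^(−t/τ₁)). Tank 2 (τ₁ ≠ τ₂): C₂ = C_in[1 − (τ₁ e^(−t/τ₁) − τ₂ e^(−t/τ₂))/(τ₁ − τ₂)].
At t = 66.0: e^(−t/τ₁) = 0.058453, e^(−t/τ₂) = 0.012180.
C₂ = 3.63·[1 − (23.243·0.058453 − 14.973·0.012180)/(8.2703)] = 3.63·0.85777 = 3.1137 mg/L.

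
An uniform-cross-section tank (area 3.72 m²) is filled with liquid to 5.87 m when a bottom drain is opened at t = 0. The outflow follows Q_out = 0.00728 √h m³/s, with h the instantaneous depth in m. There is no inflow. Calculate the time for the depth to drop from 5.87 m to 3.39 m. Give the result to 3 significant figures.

Mass balance (ρ constant): A dh/dt = −0.00728 √h.
∫ h^(−1/2) dh = −(0.00728/A) ∫ dt, giving 2√h = 2√h₀ − (0.00728/A) t.
t = 2A(√h₀ − √h)/0.00728 = 2·3.72·(√5.87 − √3.39)/0.00728
  = 7.4400 × (2.4228 − 1.8412) / 0.00728 = 594.40 s.

594 s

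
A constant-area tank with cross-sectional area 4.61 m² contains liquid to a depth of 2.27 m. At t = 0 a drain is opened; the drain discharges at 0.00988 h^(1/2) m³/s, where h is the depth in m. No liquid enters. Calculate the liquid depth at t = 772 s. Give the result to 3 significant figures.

A dh/dt = −Q_out = −0.00988 √h.
This is separable: 2 d(√h)/dt = −0.00988/A, so √h = √h₀ − (0.00988/(2A)) t.
√h = √2.27 − 0.00988·772/(2·4.61) = 1.5067 − 0.82726 = 0.67939.
h = 0.67939² = 0.46157 m.

0.462 m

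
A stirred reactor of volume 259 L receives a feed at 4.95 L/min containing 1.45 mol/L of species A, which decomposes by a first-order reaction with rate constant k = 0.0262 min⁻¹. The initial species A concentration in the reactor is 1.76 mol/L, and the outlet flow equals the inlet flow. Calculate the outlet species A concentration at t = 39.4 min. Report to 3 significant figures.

Accumulation = in − out − consumed: V dC/dt = Q C_in − Q C − k V C.
dC/dt = (Q/V) C_in − (Q/V + k) C; effective rate a = Q/V + k = 0.019112 + 0.0262 = 0.045312 min⁻¹.
C_ss = Q C_in/(Q + kV) = 0.61159 mol/L; C(t) = C_ss + (C₀ − C_ss) e^(−a t).
C(39.4) = 0.61159 + (1.1484)·e^(−0.045312·39.4) = 0.61159 + (1.1484)·0.16775 = 0.80423 mol/L.

0.804 mol/L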